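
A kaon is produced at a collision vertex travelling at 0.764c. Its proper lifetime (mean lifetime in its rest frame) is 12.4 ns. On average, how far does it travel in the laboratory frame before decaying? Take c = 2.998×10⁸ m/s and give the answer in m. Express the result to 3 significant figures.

Lorentz factor: γ = (1 − 0.583696)^(−1/2) = 1.5499.
Lab-frame lifetime: Δt = γτ = 1.5499 × 12.4 ns = 19.219 ns.
Distance: d = vΔt = 0.764 × 2.998×10⁸ m/s × 1.9219×10^-8 s = 4.40 m.

4.40 m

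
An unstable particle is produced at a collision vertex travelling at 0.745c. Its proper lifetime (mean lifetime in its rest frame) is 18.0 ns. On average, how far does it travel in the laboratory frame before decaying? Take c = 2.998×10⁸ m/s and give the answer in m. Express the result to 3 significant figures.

6.03 m

β² = 0.555025, so γ = 1/√0.444975 = 1.4991.
Lab-frame lifetime: Δt = γτ = 1.4991 × 18.0 ns = 26.984 ns.
Distance: d = vΔt = 0.745 × 2.998×10⁸ m/s × 2.6984×10^-8 s = 6.03 m.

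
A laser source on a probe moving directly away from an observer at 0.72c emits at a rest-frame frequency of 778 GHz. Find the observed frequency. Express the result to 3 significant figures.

Relativistic Doppler (source moving away): f_obs = f_src · √((1−β)/(1+β)).
With β = 0.72: factor = √(0.28/1.72) = 0.40347.
f_obs = 778 × 0.40347 = 314 GHz.

314 GHz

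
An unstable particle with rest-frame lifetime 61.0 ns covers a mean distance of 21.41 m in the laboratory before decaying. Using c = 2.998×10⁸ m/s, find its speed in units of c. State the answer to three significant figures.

Lab distance = (lab lifetime)·v = γτ·βc, so βγ = d/(cτ) = 21.41/(2.998×10⁸ × 6.100×10^-8) = 1.1707.
With βγ = 1.1707: γ² = 1 + (βγ)² = 2.37054, and β = (βγ)/γ = 1.1707/1.53966 = 0.760.

0.760c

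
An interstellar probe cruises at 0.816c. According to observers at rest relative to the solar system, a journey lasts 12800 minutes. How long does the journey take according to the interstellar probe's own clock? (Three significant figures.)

γ = 1/√(1 − β²) = 1/√(1 − 0.665856) = 1/√0.334144 = 1/0.578052 = 1.7299.
The interstellar probe's clock runs slow as seen from the solar system, so Δτ = Δt/γ = 12800/1.7299 = 7400 minutes.

7400 minutes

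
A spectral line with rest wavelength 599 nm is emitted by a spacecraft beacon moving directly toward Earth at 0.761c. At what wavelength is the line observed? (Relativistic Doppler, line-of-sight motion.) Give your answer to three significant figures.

Relativistic Doppler for wavelength: λ_obs = λ_src · √((1−β)/(1+β)).
With β = 0.761: factor = √(0.239/1.761) = 0.3684.
λ_obs = 599 × 0.3684 = 221 nm.

221 nm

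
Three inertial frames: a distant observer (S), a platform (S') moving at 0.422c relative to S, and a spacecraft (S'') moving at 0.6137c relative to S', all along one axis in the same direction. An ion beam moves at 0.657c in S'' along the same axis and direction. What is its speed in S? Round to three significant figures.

0.961c

Compose velocities in two stages. Stage 1 (into S'): u₁ = (0.657+0.6137)/(1+0.657×0.6137) = 0.90557.
Stage 2 (into S): u = (0.90557+0.422)/(1+0.90557×0.422) = 0.96051, so the speed is 0.961c.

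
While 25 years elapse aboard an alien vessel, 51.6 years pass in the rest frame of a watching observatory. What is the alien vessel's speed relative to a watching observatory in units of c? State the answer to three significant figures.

0.875c

γ = Δt/Δτ = 51.6/25 = 2.064.
β = √(1 − 1/γ²) = √(1 − 0.234736) = √0.765264 = 0.875.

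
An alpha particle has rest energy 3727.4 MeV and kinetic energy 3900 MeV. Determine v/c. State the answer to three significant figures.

γ = 1 + K/(mc²) = 1 + 3900/3727.4 = 2.0463.
β = √(1 − 1/γ²) = √(1 − 0.238815) = √0.761185 = 0.872.

0.872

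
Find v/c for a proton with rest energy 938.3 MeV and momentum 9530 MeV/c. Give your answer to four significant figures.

pc/(mc²) = 9530/938.3 = 10.157 = βγ = β/√(1−β²).
So β² = x²/(1 + x²) with x = 10.157: x² = 103.165, β² = 103.165/104.165 = 0.9904, β = 0.9952.

0.9952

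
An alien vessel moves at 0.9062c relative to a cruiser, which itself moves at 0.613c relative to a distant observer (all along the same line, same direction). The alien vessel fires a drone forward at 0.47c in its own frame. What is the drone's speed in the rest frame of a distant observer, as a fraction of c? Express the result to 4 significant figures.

Apply u = (u'+v)/(1+u'v) twice. Drone in the cruiser frame: (0.47+0.9062)/(1+0.47·0.9062) = 1.3762/1.425914 = 0.96514c.
That velocity, transformed to the rest frame of a distant observer: (0.96514+0.613)/(1+0.96514·0.613) = 1.57814/1.59163082 = 0.99152c.

0.9915c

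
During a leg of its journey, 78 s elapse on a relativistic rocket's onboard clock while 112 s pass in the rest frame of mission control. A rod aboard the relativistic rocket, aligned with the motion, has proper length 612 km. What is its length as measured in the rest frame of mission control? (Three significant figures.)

The time-dilation ratio gives γ = 112/78 = 1.4359.
L = L₀/γ = 612/1.4359 = 426 km.

426 km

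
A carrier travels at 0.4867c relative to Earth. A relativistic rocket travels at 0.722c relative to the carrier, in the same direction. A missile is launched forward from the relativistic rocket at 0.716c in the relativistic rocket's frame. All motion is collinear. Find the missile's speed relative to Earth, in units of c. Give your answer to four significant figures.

Apply u = (u'+v)/(1+u'v) twice. Missile in the carrier frame: (0.716+0.722)/(1+0.716·0.722) = 1.438/1.516952 = 0.94795c.
That velocity, transformed to the rest frame of Earth: (0.94795+0.4867)/(1+0.94795·0.4867) = 1.43465/1.461367265 = 0.98172c.

0.9817c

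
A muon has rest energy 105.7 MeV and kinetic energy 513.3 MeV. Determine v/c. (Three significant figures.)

0.985

K = (γ−1)mc², so γ = 1 + 513.3/105.7 = 5.8562.
Then v/c = √(1 − γ⁻²) = √(1 − 0.0291587) = √0.9708413 = 0.985.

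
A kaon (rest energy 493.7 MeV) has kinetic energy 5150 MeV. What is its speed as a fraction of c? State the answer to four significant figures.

0.9962c

K = (γ−1)mc², so γ = 1 + 5150/493.7 = 11.431.
Then v/c = √(1 − γ⁻²) = √(1 − 0.007653) = √0.992347 = 0.9962.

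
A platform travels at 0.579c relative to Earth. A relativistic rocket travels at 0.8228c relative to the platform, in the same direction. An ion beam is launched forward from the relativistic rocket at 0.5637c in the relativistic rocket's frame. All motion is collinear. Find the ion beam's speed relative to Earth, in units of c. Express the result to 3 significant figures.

0.986c

Apply u = (u'+v)/(1+u'v) twice. Ion beam in the platform frame: (0.5637+0.8228)/(1+0.5637·0.8228) = 1.3865/1.46381236 = 0.94718c.
That velocity, transformed to the rest frame of Earth: (0.94718+0.579)/(1+0.94718·0.579) = 1.52618/1.54841722 = 0.98564c.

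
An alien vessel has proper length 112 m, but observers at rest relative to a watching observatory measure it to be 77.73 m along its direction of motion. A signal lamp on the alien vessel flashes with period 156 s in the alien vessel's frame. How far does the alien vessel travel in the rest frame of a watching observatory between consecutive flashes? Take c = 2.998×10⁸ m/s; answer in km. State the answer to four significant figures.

4.852×10^7 km

Length contraction gives γ = L₀/L = 112/77.73 = 1.44089.
β = √(1 − 1/γ²) = 0.71996. Lab-frame period = γτ = 1.44089×156 s = 224.78 s. Distance = βc × γτ = 0.71996 × 2.998×10⁸ m/s × 224.78 s = 4.8517×10^10 m = 4.852×10^7 km.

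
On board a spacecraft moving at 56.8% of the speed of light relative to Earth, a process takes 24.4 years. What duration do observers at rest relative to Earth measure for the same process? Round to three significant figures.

29.6 years

Lorentz factor: γ = (1 − 0.322624)^(−1/2) = 1.215.
Time dilation: Δt = γ·Δτ = 1.215 × 24.4 = 29.6 years.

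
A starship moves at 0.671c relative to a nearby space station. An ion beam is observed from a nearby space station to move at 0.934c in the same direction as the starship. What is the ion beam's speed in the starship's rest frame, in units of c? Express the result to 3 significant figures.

0.705c

Transform to the starship's frame: u' = (u − v)/(1 − uv/c²).
u' = (0.934 − 0.671)/(1 − 0.934×0.671) = 0.263/0.373286 = 0.70455.
Speed in the starship's frame: 0.705c (in the same direction).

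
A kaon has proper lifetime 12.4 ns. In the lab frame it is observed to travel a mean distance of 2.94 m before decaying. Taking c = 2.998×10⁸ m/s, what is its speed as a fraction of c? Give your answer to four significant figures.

0.6203c

Let x = d/(cτ) = 2.940 m / (2.998×10⁸ m/s × 1.240×10^-8 s) = 0.79085. Since d = βγcτ, x = βγ = β/√(1−β²).
Solving: β² = x²/(1+x²) = 0.625444/1.625444 = 0.384783, so β = 0.6203.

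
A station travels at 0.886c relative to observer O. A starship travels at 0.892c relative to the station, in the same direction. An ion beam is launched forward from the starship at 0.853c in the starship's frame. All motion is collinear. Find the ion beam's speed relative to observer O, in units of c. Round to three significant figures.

First combine the ion beam and starship (S''→S'): u₁ = (0.853 + 0.892)/(1 + 0.853×0.892) = 1.745/1.760876 = 0.99098.
Then combine with the station (S'→S): u = (0.99098 + 0.886)/(1 + 0.99098×0.886) = 1.87698/1.87800828 = 0.99945.

0.999c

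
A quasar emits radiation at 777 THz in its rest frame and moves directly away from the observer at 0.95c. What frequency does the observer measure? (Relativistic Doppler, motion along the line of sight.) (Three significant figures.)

Relativistic Doppler (source moving away): f_obs = f_src · √((1−β)/(1+β)).
With β = 0.95: factor = √(0.05/1.95) = 0.16013.
f_obs = 777 × 0.16013 = 124 THz.

124 THz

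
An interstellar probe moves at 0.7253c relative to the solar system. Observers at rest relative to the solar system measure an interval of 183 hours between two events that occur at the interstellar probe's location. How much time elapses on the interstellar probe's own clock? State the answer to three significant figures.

126 hours

With β = 0.7253, γ = 1/√(1 − 0.7253²) = 1/√0.47393991 = 1.4526.
The moving clock records proper time: Δτ = Δt/γ = 183/1.4526 = 126 hours.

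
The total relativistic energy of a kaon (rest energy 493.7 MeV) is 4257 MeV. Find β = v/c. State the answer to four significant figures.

γ = E/(mc²) = 4257/493.7 = 8.6226.
β = √(1 − 1/γ²) = √(1 − 0.01345) = √0.98655 = 0.9933.

0.9933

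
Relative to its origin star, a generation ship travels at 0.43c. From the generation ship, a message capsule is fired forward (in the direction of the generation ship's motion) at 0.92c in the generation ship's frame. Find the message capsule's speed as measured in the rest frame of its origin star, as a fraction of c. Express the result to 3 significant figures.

In units of c, u = (u' + v)/(1 + u'v) with u' = 0.92 and v = 0.43.
Numerator: 0.92 + 0.43 = 1.35. Denominator: 1 + (0.92)(0.43) = 1.3956.
u = 1.35/1.3956 = 0.96733, so the speed is 0.967c.

0.967c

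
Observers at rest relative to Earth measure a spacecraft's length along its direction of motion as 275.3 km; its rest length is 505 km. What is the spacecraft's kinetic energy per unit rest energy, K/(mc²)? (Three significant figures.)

Length contraction gives γ = L₀/L = 505/275.3 = 1.83436.
K/(mc²) = γ − 1 = 1.83436 − 1 = 0.834.

0.834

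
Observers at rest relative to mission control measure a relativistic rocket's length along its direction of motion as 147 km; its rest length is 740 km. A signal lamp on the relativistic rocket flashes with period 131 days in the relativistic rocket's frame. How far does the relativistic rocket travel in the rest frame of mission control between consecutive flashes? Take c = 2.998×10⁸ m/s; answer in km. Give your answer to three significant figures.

From L = L₀/γ: γ = 740/147 = 5.03401.
β = √(1 − 1/γ²) = 0.98007. Lab-frame period = γτ = 5.03401×131 days = 659.46 days. Distance = βc × γτ = 0.98007 × 2.998×10⁸ m/s × 56977344 s = 1.6741×10^16 m = 1.67×10^13 km.

1.67×10^13 km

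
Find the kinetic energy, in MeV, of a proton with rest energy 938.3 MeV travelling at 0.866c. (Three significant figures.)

938 MeV

γ = 1/√(1 − β²) = 1/√(1 − 0.749956) = 1/√0.250044 = 1.99982.
Kinetic energy: K = (γ − 1)mc² = (1.99982 − 1) × 938.3 MeV = 0.99982 × 938.3 = 938 MeV.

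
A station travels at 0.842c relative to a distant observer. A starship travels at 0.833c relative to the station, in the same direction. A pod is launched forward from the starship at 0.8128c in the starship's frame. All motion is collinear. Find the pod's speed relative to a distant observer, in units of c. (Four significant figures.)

0.9984c

First combine the pod and starship (S''→S'): u₁ = (0.8128 + 0.833)/(1 + 0.8128×0.833) = 1.6458/1.6770624 = 0.98136.
Then combine with the station (S'→S): u = (0.98136 + 0.842)/(1 + 0.98136×0.842) = 1.82336/1.82630512 = 0.99839.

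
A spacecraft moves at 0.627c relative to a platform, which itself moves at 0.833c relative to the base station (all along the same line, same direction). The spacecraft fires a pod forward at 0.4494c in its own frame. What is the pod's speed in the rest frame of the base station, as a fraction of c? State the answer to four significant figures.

0.9843c

Apply u = (u'+v)/(1+u'v) twice. Pod in the platform frame: (0.4494+0.627)/(1+0.4494·0.627) = 1.0764/1.2817738 = 0.83977c.
That velocity, transformed to the rest frame of the base station: (0.83977+0.833)/(1+0.83977·0.833) = 1.67277/1.69952841 = 0.98426c.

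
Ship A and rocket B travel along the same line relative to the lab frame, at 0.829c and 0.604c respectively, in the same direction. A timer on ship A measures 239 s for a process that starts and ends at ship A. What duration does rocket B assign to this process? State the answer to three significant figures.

The velocity of ship A relative to rocket B is (0.829 − 0.604)c / (1 − 0.829×0.604) = 0.45065c; relative speed 0.45065c.
At |u| = 0.45065c, γ = (1 − 0.203085)^(−1/2) = 1.1202.
The clock on ship A records proper time, so rocket B measures Δt = γΔτ = 1.1202 × 239 = 268 s.

268 s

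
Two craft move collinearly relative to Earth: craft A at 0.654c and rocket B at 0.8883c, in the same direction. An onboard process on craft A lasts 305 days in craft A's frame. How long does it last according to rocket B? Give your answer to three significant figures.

368 days

Transform craft A's velocity into rocket B's frame: (0.654 − 0.8883)/(1 − 0.654·0.8883) = −0.2343/0.4190518, so the relative speed is 0.55912c.
γ for this relative speed: γ = 1/√(1 − 0.312615) = 1.2061.
The clock on craft A records proper time, so rocket B measures Δt = γΔτ = 1.2061 × 305 = 368 days.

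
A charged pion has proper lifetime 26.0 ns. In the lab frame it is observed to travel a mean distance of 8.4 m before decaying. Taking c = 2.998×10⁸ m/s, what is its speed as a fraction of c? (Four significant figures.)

Lab distance = (lab lifetime)·v = γτ·βc, so βγ = d/(cτ) = 8.400/(2.998×10⁸ × 2.600×10^-8) = 1.0776.
With βγ = 1.0776: γ² = 1 + (βγ)² = 2.16122, and β = (βγ)/γ = 1.0776/1.47011 = 0.7330.

0.7330c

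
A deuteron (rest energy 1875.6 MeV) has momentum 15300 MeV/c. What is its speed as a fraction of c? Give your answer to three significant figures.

0.993c

pc/(mc²) = 15300/1875.6 = 8.1574 = βγ = β/√(1−β²).
So β² = x²/(1 + x²) with x = 8.1574: x² = 66.5432, β² = 66.5432/67.5432 = 0.985195, β = 0.993.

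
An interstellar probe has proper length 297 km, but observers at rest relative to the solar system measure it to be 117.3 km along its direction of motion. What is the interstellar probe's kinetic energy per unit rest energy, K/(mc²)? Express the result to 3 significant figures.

1.53

From L = L₀/γ: γ = 297/117.3 = 2.53197.
Since K = (γ−1)mc², K/(mc²) = 2.53197 − 1 = 1.53.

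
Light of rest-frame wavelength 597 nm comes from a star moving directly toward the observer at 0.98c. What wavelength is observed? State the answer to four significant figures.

Relativistic Doppler for wavelength: λ_obs = λ_src · √((1−β)/(1+β)).
With β = 0.98: factor = √(0.02/1.98) = 0.1005.
λ_obs = 597 × 0.1005 = 60.00 nm.

60.00 nm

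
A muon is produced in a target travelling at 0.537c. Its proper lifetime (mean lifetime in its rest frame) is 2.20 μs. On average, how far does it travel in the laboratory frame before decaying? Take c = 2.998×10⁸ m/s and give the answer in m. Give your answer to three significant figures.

β² = 0.288369, so γ = 1/√0.711631 = 1.1854.
Lab-frame lifetime: Δt = γτ = 1.1854 × 2.20 μs = 2.6079 μs.
Distance: d = vΔt = 0.537 × 2.998×10⁸ m/s × 2.6079×10^-6 s = 420 m.

420 m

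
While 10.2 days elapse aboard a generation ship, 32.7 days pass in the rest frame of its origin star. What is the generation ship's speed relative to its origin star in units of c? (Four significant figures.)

0.9501c

γ = Δt/Δτ = 32.7/10.2 = 3.2059.
β = √(1 − 1/γ²) = √(1 − 0.0972971) = √0.9027029 = 0.9501.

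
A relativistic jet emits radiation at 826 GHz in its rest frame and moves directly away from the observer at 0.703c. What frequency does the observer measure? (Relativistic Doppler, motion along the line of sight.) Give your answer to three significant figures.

Relativistic Doppler (source moving away): f_obs = f_src · √((1−β)/(1+β)).
With β = 0.703: factor = √(0.297/1.703) = 0.41761.
f_obs = 826 × 0.41761 = 345 GHz.

345 GHz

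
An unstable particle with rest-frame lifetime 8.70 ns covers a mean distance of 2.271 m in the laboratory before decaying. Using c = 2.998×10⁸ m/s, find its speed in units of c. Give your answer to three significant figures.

0.657c

Let x = d/(cτ) = 2.271 m / (2.998×10⁸ m/s × 8.700×10^-9 s) = 0.8707. Since d = βγcτ, x = βγ = β/√(1−β²).
Solving: β² = x²/(1+x²) = 0.758118/1.758118 = 0.43121, so β = 0.657.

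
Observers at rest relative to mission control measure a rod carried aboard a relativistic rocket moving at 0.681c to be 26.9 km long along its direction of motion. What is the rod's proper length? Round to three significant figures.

36.7 km

β² = 0.463761, so γ = 1/√0.536239 = 1.3656.
Proper length: L₀ = γ·L = 1.3656 × 26.9 = 36.7 km.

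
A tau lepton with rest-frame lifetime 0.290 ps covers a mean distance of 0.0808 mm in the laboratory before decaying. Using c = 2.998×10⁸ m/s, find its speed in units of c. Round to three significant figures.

d = βγcτ ⇒ βγ = d/(cτ) = 8.080×10^-5 m / (8.6942×10^-5 m) = 0.92936.
β = (βγ)/√(1+(βγ)²) = 0.92936/√1.86371 = 0.681.

0.681c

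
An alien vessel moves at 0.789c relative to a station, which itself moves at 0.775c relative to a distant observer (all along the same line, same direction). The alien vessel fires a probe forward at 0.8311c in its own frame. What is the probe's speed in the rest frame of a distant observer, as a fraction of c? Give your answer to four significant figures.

0.9972c

Compose velocities in two stages. Stage 1 (into S'): u₁ = (0.8311+0.789)/(1+0.8311×0.789) = 0.97848.
Stage 2 (into S): u = (0.97848+0.775)/(1+0.97848×0.775) = 0.99725, so the speed is 0.9972c.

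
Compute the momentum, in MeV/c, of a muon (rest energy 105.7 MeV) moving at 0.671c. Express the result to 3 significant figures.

Lorentz factor: γ = (1 − 0.450241)^(−1/2) = 1.3487.
Momentum: p = γβ·mc = 1.3487 × 0.671 × 105.7 MeV/c = 95.7 MeV/c.

95.7 MeV/c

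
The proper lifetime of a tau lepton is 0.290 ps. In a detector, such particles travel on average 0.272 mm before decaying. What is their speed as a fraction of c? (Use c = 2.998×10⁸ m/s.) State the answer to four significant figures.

0.9525c

Lab distance = (lab lifetime)·v = γτ·βc, so βγ = d/(cτ) = 2.720×10^-4/(2.998×10⁸ × 2.900×10^-13) = 3.1285.
With βγ = 3.1285: γ² = 1 + (βγ)² = 10.78751, and β = (βγ)/γ = 3.1285/3.28443 = 0.9525.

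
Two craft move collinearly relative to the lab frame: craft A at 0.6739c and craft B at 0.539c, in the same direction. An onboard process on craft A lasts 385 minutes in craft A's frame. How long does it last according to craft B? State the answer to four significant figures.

393.9 minutes

Transform craft A's velocity into craft B's frame: (0.6739 − 0.539)/(1 − 0.6739·0.539) = 0.1349/0.6367679, so the relative speed is 0.21185c.
γ for this relative speed: γ = 1/√(1 − 0.0448804) = 1.0232.
Craft A's interval is proper; time dilation gives Δt_B = γΔτ = 1.0232 × 385 minutes = 393.9 minutes.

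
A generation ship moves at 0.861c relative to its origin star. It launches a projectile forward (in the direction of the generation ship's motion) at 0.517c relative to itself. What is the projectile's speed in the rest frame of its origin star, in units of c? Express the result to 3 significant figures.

0.954c

Relativistic velocity addition: u = (u' + v)/(1 + u'v/c²), with u' = 0.517c and v = 0.861c.
Numerator: 0.517 + 0.861 = 1.378. Denominator: 1 + (0.517)(0.861) = 1.445137.
u = 1.378/1.445137 = 0.95354, so the speed is 0.954c.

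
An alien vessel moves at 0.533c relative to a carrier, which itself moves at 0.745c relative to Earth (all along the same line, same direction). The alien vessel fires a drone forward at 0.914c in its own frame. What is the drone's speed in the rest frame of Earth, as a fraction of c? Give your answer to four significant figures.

0.9960c

First combine the drone and alien vessel (S''→S'): u₁ = (0.914 + 0.533)/(1 + 0.914×0.533) = 1.447/1.487162 = 0.97299.
Then combine with the carrier (S'→S): u = (0.97299 + 0.745)/(1 + 0.97299×0.745) = 1.71799/1.72487755 = 0.99601.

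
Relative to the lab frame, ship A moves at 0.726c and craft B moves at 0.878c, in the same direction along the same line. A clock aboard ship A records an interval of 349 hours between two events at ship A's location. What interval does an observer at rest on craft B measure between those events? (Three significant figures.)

384 hours

Speed of ship A in craft B's frame: u = (v_A − v_B)/(1 − v_A v_B/c²) = (0.726 − 0.878)/(1 − 0.726×0.878) = −0.152/0.362572 = −0.41923; |u| = 0.41923c.
At |u| = 0.41923c, γ = (1 − 0.175754)^(−1/2) = 1.1015.
The clock on ship A records proper time, so craft B measures Δt = γΔτ = 1.1015 × 349 = 384 hours.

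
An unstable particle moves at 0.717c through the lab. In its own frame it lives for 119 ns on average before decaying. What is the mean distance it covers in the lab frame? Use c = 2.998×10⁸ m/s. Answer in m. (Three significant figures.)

36.7 m

γ = 1/√(1 − β²) = 1/√(1 − 0.514089) = 1/√0.485911 = 1/0.697073 = 1.4346.
Lab-frame lifetime: Δt = γτ = 1.4346 × 119 ns = 170.72 ns.
Distance: d = vΔt = 0.717 × 2.998×10⁸ m/s × 1.7072×10^-7 s = 36.7 m.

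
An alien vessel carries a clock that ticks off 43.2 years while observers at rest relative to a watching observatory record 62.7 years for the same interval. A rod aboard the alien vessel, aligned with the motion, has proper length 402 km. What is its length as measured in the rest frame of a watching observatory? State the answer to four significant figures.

277.0 km

γ = Δt/Δτ = 62.7/43.2 = 1.45139.
L = L₀/γ = 402/1.45139 = 277.0 km.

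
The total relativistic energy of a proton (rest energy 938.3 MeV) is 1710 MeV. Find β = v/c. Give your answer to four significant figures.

Total energy E = γmc² gives γ = 1710/938.3 = 1.8224.
Hence β = √(1 − 1/γ²) = √(1 − 0.301101) = √0.698899 = 0.8360.

0.8360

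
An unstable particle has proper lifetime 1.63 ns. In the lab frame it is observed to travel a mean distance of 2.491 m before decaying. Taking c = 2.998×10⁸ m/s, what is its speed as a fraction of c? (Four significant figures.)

0.9813c

Lab distance = (lab lifetime)·v = γτ·βc, so βγ = d/(cτ) = 2.491/(2.998×10⁸ × 1.630×10^-9) = 5.0975.
With βγ = 5.0975: γ² = 1 + (βγ)² = 26.9845, and β = (βγ)/γ = 5.0975/5.19466 = 0.9813.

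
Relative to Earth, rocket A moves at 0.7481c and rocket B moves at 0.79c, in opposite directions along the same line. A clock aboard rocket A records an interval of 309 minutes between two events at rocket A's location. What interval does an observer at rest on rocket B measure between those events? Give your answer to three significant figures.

1210 minutes

Transform rocket A's velocity into rocket B's frame: (0.7481 + 0.79)/(1 + 0.7481·0.79) = 1.5381/1.590999, so the relative speed is 0.96675c.
At |u| = 0.96675c, γ = (1 − 0.934606)^(−1/2) = 3.9105.
Rocket A's interval is proper; time dilation gives Δt_B = γΔτ = 3.9105 × 309 minutes = 1210 minutes.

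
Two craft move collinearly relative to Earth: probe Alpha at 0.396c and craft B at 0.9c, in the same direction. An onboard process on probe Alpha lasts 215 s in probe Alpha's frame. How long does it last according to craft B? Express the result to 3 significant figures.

The velocity of probe Alpha relative to craft B is (0.396 − 0.9)c / (1 − 0.396×0.9) = −0.7831c; relative speed 0.7831c.
At |u| = 0.7831c, γ = (1 − 0.613246)^(−1/2) = 1.608.
The clock on probe Alpha records proper time, so craft B measures Δt = γΔτ = 1.608 × 215 = 346 s.

346 s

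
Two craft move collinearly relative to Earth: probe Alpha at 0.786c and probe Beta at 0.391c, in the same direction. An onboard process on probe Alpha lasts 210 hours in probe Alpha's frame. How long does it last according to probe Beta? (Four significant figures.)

Speed of probe Alpha in probe Beta's frame: u = (v_A − v_B)/(1 − v_A v_B/c²) = (0.786 − 0.391)/(1 − 0.786×0.391) = 0.395/0.692674 = 0.57025; |u| = 0.57025c.
γ for this relative speed: γ = 1/√(1 − 0.325185) = 1.2173.
Probe Alpha's interval is proper; time dilation gives Δt_B = γΔτ = 1.2173 × 210 hours = 255.6 hours.

255.6 hours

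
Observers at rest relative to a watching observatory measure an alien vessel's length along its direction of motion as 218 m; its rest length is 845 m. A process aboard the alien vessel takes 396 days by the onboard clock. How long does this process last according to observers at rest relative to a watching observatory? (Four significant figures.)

1535 days

Length contraction gives γ = L₀/L = 845/218 = 3.87615.
Δt = γΔτ = 3.87615 × 396 = 1535 days.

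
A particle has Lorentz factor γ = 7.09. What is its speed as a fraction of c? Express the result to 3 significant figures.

β = √(1 − 1/γ²) = √(1 − 1/50.2681) = √0.980107 = 0.990.

0.990c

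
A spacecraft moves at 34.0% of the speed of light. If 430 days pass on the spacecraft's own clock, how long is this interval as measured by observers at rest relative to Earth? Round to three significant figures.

457 days

γ = 1/√(1 − β²) = 1/√(1 − 0.1156) = 1/√0.8844 = 1/0.940425 = 1.0633.
The onboard clock measures proper time, so the interval in the rest frame of Earth is dilated: Δt = γ·Δτ = 1.0633 × 430 days = 457 days.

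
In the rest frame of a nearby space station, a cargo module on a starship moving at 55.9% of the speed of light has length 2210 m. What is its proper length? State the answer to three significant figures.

β² = 0.312481, so γ = 1/√0.687519 = 1.206.
Proper length: L₀ = γ·L = 1.206 × 2210 = 2670 m.

2670 m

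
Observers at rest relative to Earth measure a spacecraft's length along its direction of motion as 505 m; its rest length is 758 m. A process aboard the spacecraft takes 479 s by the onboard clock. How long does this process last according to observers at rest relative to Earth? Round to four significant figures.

γ = L₀/L = 758/505 = 1.50099.
Δt = γΔτ = 1.50099 × 479 = 719.0 s.

719.0 s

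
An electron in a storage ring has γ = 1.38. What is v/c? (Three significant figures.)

0.689

β = √(1 − 1/γ²) = √(1 − 1/1.9044) = √0.4749 = 0.689.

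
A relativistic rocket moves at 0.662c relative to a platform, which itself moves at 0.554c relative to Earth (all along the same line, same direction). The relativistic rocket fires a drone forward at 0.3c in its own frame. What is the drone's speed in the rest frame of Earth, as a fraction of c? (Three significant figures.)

Compose velocities in two stages. Stage 1 (into S'): u₁ = (0.3+0.662)/(1+0.3×0.662) = 0.8026.
Stage 2 (into S): u = (0.8026+0.554)/(1+0.8026×0.554) = 0.93906, so the speed is 0.939c.

0.939c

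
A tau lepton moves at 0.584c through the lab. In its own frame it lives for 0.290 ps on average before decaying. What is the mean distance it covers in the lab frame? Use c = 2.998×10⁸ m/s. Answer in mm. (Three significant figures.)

0.0625 mm

β² = 0.341056, so γ = 1/√0.658944 = 1.2319.
Lab-frame lifetime: Δt = γτ = 1.2319 × 0.290 ps = 0.35725 ps.
Distance: d = vΔt = 0.584 × 2.998×10⁸ m/s × 3.5725×10^-13 s = 6.25×10^-5 m = 0.0625 mm.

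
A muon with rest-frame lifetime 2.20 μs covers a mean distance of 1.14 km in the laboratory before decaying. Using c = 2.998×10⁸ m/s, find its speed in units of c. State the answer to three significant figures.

Let x = d/(cτ) = 1140 m / (2.998×10⁸ m/s × 2.200×10^-6 s) = 1.7284. Since d = βγcτ, x = βγ = β/√(1−β²).
Solving: β² = x²/(1+x²) = 2.98737/3.98737 = 0.749208, so β = 0.866.

0.866c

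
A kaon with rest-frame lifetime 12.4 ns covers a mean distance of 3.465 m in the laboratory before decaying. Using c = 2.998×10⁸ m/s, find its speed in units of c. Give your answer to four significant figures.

0.6818c

Lab distance = (lab lifetime)·v = γτ·βc, so βγ = d/(cτ) = 3.465/(2.998×10⁸ × 1.240×10^-8) = 0.93207.
With βγ = 0.93207: γ² = 1 + (βγ)² = 1.868754, and β = (βγ)/γ = 0.93207/1.36702 = 0.6818.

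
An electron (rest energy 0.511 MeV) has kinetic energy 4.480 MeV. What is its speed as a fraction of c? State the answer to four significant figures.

0.9947c

γ = 1 + K/(mc²) = 1 + 4.480/0.511 = 9.7671.
β = √(1 − 1/γ²) = √(1 − 0.0104826) = √0.9895174 = 0.9947.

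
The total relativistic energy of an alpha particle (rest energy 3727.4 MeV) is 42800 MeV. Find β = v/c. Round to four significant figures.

Total energy E = γmc² gives γ = 42800/3727.4 = 11.483.
Hence β = √(1 − 1/γ²) = √(1 − 0.00758384) = √0.99241616 = 0.9962.

0.9962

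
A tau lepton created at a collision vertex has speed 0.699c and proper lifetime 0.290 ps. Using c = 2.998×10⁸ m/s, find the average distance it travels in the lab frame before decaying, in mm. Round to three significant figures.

Lorentz factor: γ = (1 − 0.488601)^(−1/2) = 1.3984.
Lab-frame lifetime: Δt = γτ = 1.3984 × 0.290 ps = 0.40554 ps.
Distance: d = vΔt = 0.699 × 2.998×10⁸ m/s × 4.0554×10^-13 s = 8.50×10^-5 m = 0.0850 mm.

0.0850 mm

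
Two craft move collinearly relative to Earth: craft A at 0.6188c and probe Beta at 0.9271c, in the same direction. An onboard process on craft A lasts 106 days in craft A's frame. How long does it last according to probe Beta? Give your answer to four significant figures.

Speed of craft A in probe Beta's frame: u = (v_A − v_B)/(1 − v_A v_B/c²) = (0.6188 − 0.9271)/(1 − 0.6188×0.9271) = −0.3083/0.42631052 = −0.72318; |u| = 0.72318c.
At |u| = 0.72318c, γ = (1 − 0.522989)^(−1/2) = 1.4479.
Craft A's interval is proper; time dilation gives Δt_B = γΔτ = 1.4479 × 106 days = 153.5 days.

153.5 days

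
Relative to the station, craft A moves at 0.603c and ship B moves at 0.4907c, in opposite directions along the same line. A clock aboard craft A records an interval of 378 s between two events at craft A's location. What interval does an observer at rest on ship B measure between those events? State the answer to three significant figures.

705 s

The velocity of craft A relative to ship B is (0.603 + 0.4907)c / (1 + 0.603×0.4907) = 0.84397c; relative speed 0.84397c.
γ for this relative speed: γ = 1/√(1 − 0.712285) = 1.8643.
Craft A's interval is proper; time dilation gives Δt_B = γΔτ = 1.8643 × 378 s = 705 s.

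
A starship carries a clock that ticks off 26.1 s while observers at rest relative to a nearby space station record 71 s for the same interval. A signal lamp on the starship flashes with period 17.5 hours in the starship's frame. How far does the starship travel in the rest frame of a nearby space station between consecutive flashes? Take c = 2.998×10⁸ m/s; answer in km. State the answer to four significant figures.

4.778×10^10 km

γ = Δt/Δτ = 71/26.1 = 2.72031.
β = √(1 − 1/γ²) = 0.92998. Lab-frame period = γτ = 2.72031×17.5 hours = 47.605 hours. Distance = βc × γτ = 0.92998 × 2.998×10⁸ m/s × 171378 s = 4.7782×10^13 m = 4.778×10^10 km.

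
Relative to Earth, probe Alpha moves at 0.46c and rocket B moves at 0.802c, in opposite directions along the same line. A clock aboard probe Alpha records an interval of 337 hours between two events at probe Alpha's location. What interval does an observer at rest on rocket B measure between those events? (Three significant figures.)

The velocity of probe Alpha relative to rocket B is (0.46 + 0.802)c / (1 + 0.46×0.802) = 0.92189c; relative speed 0.92189c.
At |u| = 0.92189c, γ = (1 − 0.849881)^(−1/2) = 2.581.
Probe Alpha's interval is proper; time dilation gives Δt_B = γΔτ = 2.581 × 337 hours = 870 hours.

870 hours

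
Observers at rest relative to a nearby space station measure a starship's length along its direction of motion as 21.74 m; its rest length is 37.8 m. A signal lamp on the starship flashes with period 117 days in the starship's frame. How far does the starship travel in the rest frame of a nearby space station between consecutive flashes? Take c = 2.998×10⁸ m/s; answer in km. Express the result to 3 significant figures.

Length contraction gives γ = L₀/L = 37.8/21.74 = 1.73873.
β = √(1 − 1/γ²) = 0.81806. Lab-frame period = γτ = 1.73873×117 days = 203.43 days. Distance = βc × γτ = 0.81806 × 2.998×10⁸ m/s × 17576352 s = 4.3107×10^15 m = 4.31×10^12 km.

4.31×10^12 km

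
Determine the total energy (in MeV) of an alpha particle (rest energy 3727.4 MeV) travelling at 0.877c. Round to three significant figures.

7760 MeV

Lorentz factor: γ = (1 − 0.769129)^(−1/2) = 2.0812.
Total energy: E = γmc² = 2.0812 × 3727.4 MeV = 7760 MeV.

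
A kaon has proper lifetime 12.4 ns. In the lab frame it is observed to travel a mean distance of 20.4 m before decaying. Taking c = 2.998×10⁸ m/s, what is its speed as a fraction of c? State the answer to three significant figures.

0.984c

Let x = d/(cτ) = 20.40 m / (2.998×10⁸ m/s × 1.240×10^-8 s) = 5.4875. Since d = βγcτ, x = βγ = β/√(1−β²).
Solving: β² = x²/(1+x²) = 30.1127/31.1127 = 0.967859, so β = 0.984.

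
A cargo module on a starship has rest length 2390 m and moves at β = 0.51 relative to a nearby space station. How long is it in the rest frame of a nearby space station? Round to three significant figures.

γ = 1/√(1 − β²) = 1/√(1 − 0.2601) = 1/√0.7399 = 1/0.860174 = 1.1626.
Along the direction of motion the measured length is L₀/γ = 2390/1.1626 = 2060 m.

2060 m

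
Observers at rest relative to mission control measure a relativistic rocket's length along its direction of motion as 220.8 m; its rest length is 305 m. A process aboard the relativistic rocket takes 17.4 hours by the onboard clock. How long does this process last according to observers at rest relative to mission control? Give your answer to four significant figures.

24.04 hours

γ = L₀/L = 305/220.8 = 1.38134.
Δt = γΔτ = 1.38134 × 17.4 = 24.04 hours.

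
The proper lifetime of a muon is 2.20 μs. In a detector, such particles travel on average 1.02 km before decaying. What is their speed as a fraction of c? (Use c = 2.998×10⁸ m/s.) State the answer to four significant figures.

0.8397c

Lab distance = (lab lifetime)·v = γτ·βc, so βγ = d/(cτ) = 1020/(2.998×10⁸ × 2.200×10^-6) = 1.5465.
With βγ = 1.5465: γ² = 1 + (βγ)² = 3.39166, and β = (βγ)/γ = 1.5465/1.84165 = 0.8397.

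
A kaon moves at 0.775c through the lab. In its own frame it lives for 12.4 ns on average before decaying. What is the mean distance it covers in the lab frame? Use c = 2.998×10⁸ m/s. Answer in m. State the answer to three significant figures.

4.56 m

γ = 1/√(1 − β²) = 1/√(1 − 0.600625) = 1/√0.399375 = 1/0.631961 = 1.5824.
Lab-frame lifetime: Δt = γτ = 1.5824 × 12.4 ns = 19.622 ns.
Distance: d = vΔt = 0.775 × 2.998×10⁸ m/s × 1.9622×10^-8 s = 4.56 m.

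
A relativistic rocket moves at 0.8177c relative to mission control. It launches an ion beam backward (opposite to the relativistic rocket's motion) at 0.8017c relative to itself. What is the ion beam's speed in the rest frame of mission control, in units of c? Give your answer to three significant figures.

Relativistic velocity addition: u = (u' + v)/(1 + u'v/c²), with u' = −0.8017c and v = 0.8177c.
Numerator: −0.8017 + 0.8177 = 0.016. Denominator: 1 + (−0.8017)(0.8177) = 0.34444991.
u = 0.016/0.34444991 = 0.046451, so the speed is 0.0465c.

0.0465c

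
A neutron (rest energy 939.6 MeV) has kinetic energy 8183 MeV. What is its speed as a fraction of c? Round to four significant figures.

0.9947c

K = (γ−1)mc², so γ = 1 + 8183/939.6 = 9.709.
Then v/c = √(1 − γ⁻²) = √(1 − 0.0106084) = √0.9893916 = 0.9947.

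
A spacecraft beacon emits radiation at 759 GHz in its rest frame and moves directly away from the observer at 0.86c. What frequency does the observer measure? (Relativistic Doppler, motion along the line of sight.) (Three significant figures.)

Relativistic Doppler (source moving away): f_obs = f_src · √((1−β)/(1+β)).
With β = 0.86: factor = √(0.14/1.86) = 0.27435.
f_obs = 759 × 0.27435 = 208 GHz.

208 GHz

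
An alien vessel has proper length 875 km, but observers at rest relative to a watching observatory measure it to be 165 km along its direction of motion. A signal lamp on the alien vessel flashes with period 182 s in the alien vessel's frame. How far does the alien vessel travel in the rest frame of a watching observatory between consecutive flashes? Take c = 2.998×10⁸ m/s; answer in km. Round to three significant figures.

γ = L₀/L = 875/165 = 5.30303.
β = √(1 − 1/γ²) = 0.98206. Lab-frame period = γτ = 5.30303×182 s = 965.15 s. Distance = βc × γτ = 0.98206 × 2.998×10⁸ m/s × 965.15 s = 2.8416×10^11 m = 2.84×10^8 km.

2.84×10^8 km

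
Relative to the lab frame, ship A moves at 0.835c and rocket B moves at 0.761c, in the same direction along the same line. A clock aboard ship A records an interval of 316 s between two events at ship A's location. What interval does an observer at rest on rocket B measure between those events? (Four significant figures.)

The velocity of ship A relative to rocket B is (0.835 − 0.761)c / (1 − 0.835×0.761) = 0.20298c; relative speed 0.20298c.
At |u| = 0.20298c, γ = (1 − 0.0412009)^(−1/2) = 1.0213.
Ship A's interval is proper; time dilation gives Δt_B = γΔτ = 1.0213 × 316 s = 322.7 s.

322.7 s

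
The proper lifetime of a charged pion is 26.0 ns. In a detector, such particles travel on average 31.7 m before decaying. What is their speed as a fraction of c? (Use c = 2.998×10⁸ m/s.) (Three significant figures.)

Let x = d/(cτ) = 31.70 m / (2.998×10⁸ m/s × 2.600×10^-8 s) = 4.0668. Since d = βγcτ, x = βγ = β/√(1−β²).
Solving: β² = x²/(1+x²) = 16.5389/17.5389 = 0.942984, so β = 0.971.

0.971c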